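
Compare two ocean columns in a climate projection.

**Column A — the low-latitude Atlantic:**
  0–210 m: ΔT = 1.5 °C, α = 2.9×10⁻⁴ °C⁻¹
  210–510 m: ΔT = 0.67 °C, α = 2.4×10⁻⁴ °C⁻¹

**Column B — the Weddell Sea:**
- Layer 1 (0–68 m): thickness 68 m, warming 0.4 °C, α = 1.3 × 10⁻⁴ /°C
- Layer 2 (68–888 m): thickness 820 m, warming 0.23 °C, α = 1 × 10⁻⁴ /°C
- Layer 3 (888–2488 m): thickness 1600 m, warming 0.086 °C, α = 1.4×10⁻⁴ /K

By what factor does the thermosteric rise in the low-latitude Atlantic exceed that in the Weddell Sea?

≈ 3.4×

A Layer 1: 2.9×10⁻⁴ × 210 × 1.5 = 0.09135 m
A 2.4×10⁻⁴ × 300 × 0.67 = 0.04824 m
A total: 0.13959 m
B 1.3×10⁻⁴ × 68 × 0.4 = 0.003536 m
B Layer 2: 0.23 × 1×10⁻⁴ × 820 = 0.01886 m
B 888–2488 m: 1600 × 0.086 × 1.4×10⁻⁴ = 0.019264 m
B total: 0.04166 m
Ratio: 0.13959 / 0.04166 ≈ 3.351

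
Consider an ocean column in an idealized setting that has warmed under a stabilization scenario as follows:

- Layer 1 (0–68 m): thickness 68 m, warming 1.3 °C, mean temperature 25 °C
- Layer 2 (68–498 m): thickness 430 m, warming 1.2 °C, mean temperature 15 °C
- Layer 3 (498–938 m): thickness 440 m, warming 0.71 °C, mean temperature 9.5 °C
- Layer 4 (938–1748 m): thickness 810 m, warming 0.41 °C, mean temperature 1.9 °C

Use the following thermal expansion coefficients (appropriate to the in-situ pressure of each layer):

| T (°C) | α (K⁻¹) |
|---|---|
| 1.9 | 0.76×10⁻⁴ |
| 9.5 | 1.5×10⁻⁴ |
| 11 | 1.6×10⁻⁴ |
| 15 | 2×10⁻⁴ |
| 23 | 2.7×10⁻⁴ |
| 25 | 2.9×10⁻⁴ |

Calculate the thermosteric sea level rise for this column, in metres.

0.201 m

Layer 1 at 25 °C → α = 2.9×10⁻⁴ K⁻¹
Layer 2 at 15 °C → α = 2×10⁻⁴ K⁻¹
Layer 3 at 9.5 °C → α = 1.5×10⁻⁴ K⁻¹
Layer 4 at 1.9 °C → α = 0.76×10⁻⁴ K⁻¹
Layer 1: 1.3 × 2.9×10⁻⁴ × 68 = 0.025636 m
Layer 2: 2×10⁻⁴ × 430 × 1.2 = 0.10320 m
498–938 m: 1.5×10⁻⁴ × 440 × 0.71 = 0.04686 m
0.41 × 0.76×10⁻⁴ × 810 = 0.0252396 m
Δh = 0.025636 + 0.10320 + 0.04686 + 0.0252396 = 0.2009356 m ≈ 0.201 m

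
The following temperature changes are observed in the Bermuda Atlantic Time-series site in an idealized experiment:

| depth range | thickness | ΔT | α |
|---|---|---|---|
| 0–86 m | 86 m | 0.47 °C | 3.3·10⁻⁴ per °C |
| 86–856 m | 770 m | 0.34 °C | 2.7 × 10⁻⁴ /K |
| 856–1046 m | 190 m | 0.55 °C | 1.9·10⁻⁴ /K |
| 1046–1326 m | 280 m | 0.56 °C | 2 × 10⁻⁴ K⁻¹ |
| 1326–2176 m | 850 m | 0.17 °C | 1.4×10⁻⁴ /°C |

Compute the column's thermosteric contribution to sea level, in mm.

Δh ≈ 155 mm

Layer 1: 3.3×10⁻⁴ × 86 × 0.47 = 0.0133386 m
86–856 m: 0.34 × 770 × 2.7×10⁻⁴ = 0.070686 m
1.9×10⁻⁴ × 0.55 × 190 = 0.019855 m
1046–1326 m: 0.56 × 2×10⁻⁴ × 280 = 0.03136 m
1.4×10⁻⁴ × 850 × 0.17 = 0.02023 m
Δh = 0.0133386 + 0.070686 + 0.019855 + 0.03136 + 0.02023 = 0.1554696 m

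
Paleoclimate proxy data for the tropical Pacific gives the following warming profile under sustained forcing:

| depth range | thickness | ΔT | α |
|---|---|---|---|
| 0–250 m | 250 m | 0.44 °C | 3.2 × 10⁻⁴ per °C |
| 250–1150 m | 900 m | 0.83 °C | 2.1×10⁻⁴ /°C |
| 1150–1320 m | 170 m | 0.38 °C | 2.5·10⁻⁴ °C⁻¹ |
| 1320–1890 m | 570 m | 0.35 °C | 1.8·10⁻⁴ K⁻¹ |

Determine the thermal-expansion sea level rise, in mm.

244 mm of thermosteric rise

0–250 m: 0.44 × 3.2×10⁻⁴ × 250 = 0.03520 m
2.1×10⁻⁴ × 900 × 0.83 = 0.15687 m
1150–1320 m: 170 × 2.5×10⁻⁴ × 0.38 = 0.01615 m
1.8×10⁻⁴ × 570 × 0.35 = 0.03591 m
Δh = 0.03520 + 0.15687 + 0.01615 + 0.03591 = 0.24413 m ≈ 244 mm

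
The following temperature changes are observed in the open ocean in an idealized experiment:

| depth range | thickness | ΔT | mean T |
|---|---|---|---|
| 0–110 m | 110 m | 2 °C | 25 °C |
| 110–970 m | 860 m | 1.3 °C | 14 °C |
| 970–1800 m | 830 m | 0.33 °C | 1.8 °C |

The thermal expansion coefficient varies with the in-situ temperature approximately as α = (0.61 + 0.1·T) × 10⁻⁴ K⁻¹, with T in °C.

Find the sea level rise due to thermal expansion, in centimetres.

Δh ≈ 31.5 cm

Layer 1: α = (0.61 + 0.1×25)×10⁻⁴ = 3.11×10⁻⁴ K⁻¹
Layer 2: α = (0.61 + 0.1×14)×10⁻⁴ = 2.01×10⁻⁴ K⁻¹
Layer 3: α = (0.61 + 0.1×1.8)×10⁻⁴ = 0.79×10⁻⁴ K⁻¹
110 × 2 × 3.11×10⁻⁴ = 0.06842 m
110–970 m: 2.01×10⁻⁴ × 860 × 1.3 = 0.224718 m
Layer 3: 0.79×10⁻⁴ × 830 × 0.33 = 0.0216381 m
Δh = 0.06842 + 0.224718 + 0.0216381 = 0.3147761 m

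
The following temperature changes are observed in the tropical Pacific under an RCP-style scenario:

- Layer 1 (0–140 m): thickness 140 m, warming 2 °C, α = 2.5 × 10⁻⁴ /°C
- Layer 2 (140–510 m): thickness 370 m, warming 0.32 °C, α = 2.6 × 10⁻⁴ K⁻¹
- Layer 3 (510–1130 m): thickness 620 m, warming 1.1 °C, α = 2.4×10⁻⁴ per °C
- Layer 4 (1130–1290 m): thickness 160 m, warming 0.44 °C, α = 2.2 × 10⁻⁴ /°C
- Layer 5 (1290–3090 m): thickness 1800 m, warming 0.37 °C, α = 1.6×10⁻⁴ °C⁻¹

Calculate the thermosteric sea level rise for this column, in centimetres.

38.7 cm

2.5×10⁻⁴ × 2 × 140 = 0.07000 m
370 × 0.32 × 2.6×10⁻⁴ = 0.030784 m
1.1 × 620 × 2.4×10⁻⁴ = 0.16368 m
1130–1290 m: 2.2×10⁻⁴ × 160 × 0.44 = 0.015488 m
Layer 5: 1.6×10⁻⁴ × 0.37 × 1800 = 0.10656 m
Δh = 0.07000 + 0.030784 + 0.16368 + 0.015488 + 0.10656 = 0.386512 m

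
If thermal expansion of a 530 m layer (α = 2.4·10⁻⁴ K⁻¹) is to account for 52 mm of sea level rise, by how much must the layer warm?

about 0.409 K

ΔT = Δh/(αH) = 0.052 / (2.4×10⁻⁴ × 530) ≈ 0.4088 K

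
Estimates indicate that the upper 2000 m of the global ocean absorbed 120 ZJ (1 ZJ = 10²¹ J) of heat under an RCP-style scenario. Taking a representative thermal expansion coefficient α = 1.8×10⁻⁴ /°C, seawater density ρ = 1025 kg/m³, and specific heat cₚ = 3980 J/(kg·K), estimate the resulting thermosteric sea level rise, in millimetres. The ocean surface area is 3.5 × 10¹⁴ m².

15.1 mm of thermosteric rise

Per unit area: Q = 120×10²¹ / (3.5×10¹⁴) ≈ 3.429×10⁸ J/m²
Δh = αQ/(ρcₚ) = 1.8×10⁻⁴ × 3.429×10⁸ / (1025 × 3980) ≈ 0.01513 m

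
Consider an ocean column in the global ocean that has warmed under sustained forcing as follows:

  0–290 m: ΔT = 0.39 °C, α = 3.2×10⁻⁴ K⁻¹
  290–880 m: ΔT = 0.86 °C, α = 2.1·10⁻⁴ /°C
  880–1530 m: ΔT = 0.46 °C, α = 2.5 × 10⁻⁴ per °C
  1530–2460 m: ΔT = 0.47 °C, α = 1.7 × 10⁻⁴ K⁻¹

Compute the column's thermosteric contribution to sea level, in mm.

0–290 m: 0.39 × 290 × 3.2×10⁻⁴ = 0.036192 m
590 × 2.1×10⁻⁴ × 0.86 = 0.106554 m
Layer 3: 2.5×10⁻⁴ × 650 × 0.46 = 0.07475 m
1.7×10⁻⁴ × 930 × 0.47 = 0.074307 m
Δh = 0.036192 + 0.106554 + 0.07475 + 0.074307 = 0.291803 m

Δh = 292 mm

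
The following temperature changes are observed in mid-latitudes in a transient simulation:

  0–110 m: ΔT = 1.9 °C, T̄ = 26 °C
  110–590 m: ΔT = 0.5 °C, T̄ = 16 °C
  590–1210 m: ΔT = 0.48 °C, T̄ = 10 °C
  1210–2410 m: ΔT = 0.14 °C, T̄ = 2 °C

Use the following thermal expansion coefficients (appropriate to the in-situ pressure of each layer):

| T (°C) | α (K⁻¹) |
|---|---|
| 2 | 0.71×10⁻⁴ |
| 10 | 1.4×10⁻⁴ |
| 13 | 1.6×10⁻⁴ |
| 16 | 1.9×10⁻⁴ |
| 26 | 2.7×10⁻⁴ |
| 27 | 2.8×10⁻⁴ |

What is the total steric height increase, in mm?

Layer 1 at 26 °C → α = 2.7×10⁻⁴ K⁻¹
Layer 2 at 16 °C → α = 1.9×10⁻⁴ K⁻¹
Layer 3 at 10 °C → α = 1.4×10⁻⁴ K⁻¹
Layer 4 at 2 °C → α = 0.71×10⁻⁴ K⁻¹
0–110 m: 1.9 × 2.7×10⁻⁴ × 110 = 0.05643 m
110–590 m: 1.9×10⁻⁴ × 480 × 0.5 = 0.04560 m
590–1210 m: 620 × 1.4×10⁻⁴ × 0.48 = 0.041664 m
1200 × 0.71×10⁻⁴ × 0.14 = 0.011928 m
Δh = 0.05643 + 0.04560 + 0.041664 + 0.011928 = 0.155622 m

156 mm of thermosteric rise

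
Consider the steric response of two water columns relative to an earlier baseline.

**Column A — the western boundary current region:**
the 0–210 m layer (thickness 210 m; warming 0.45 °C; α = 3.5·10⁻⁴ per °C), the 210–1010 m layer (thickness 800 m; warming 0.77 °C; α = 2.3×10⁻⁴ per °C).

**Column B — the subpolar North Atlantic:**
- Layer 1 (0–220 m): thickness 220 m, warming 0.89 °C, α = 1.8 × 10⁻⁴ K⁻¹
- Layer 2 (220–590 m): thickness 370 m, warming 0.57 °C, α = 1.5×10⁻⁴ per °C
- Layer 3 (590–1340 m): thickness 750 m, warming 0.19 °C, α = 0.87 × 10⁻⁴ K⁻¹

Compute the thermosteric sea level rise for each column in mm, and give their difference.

A: 175 mm; B: 79.3 mm; difference 95.5 mm

A Layer 1: 0.45 × 3.5×10⁻⁴ × 210 = 0.033075 m
A Layer 2: 800 × 2.3×10⁻⁴ × 0.77 = 0.14168 m
A total: 0.174755 m
B 0.89 × 220 × 1.8×10⁻⁴ = 0.035244 m
B Layer 2: 370 × 1.5×10⁻⁴ × 0.57 = 0.031635 m
B 590–1340 m: 0.19 × 750 × 0.87×10⁻⁴ = 0.0123975 m
B total: 0.0792765 m
Difference: 0.174755 − 0.0792765 = 0.0954785 m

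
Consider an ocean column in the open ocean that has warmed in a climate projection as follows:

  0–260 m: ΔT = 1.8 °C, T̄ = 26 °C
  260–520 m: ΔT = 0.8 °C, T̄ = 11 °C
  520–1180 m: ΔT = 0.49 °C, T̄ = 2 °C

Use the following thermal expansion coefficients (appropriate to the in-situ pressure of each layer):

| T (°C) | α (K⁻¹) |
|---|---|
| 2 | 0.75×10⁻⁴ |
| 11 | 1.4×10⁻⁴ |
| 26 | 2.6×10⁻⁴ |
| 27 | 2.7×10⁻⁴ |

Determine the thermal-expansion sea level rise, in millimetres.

175 mm of thermosteric rise

Layer 1 at 26 °C → α = 2.6×10⁻⁴ K⁻¹
Layer 2 at 11 °C → α = 1.4×10⁻⁴ K⁻¹
Layer 3 at 2 °C → α = 0.75×10⁻⁴ K⁻¹
1.8 × 2.6×10⁻⁴ × 260 = 0.12168 m
Layer 2: 0.8 × 1.4×10⁻⁴ × 260 = 0.02912 m
Layer 3: 0.49 × 660 × 0.75×10⁻⁴ = 0.024255 m
Δh = 0.12168 + 0.02912 + 0.024255 = 0.175055 m ≈ 175 mm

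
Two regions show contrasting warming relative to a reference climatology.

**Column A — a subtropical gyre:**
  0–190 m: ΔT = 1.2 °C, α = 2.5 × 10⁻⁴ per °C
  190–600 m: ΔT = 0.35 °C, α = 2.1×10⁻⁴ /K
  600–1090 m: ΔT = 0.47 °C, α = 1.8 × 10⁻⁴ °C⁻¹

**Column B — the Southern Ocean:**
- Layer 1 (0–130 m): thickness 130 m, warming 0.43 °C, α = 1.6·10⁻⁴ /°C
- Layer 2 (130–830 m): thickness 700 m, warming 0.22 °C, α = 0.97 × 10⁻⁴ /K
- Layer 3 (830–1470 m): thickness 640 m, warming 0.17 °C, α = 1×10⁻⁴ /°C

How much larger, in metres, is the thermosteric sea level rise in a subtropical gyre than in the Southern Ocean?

A 0–190 m: 1.2 × 190 × 2.5×10⁻⁴ = 0.05700 m
A 410 × 2.1×10⁻⁴ × 0.35 = 0.030135 m
A 600–1090 m: 1.8×10⁻⁴ × 490 × 0.47 = 0.041454 m
A total: 0.128589 m
B 130 × 0.43 × 1.6×10⁻⁴ = 0.008944 m
B 0.97×10⁻⁴ × 700 × 0.22 = 0.014938 m
B 640 × 0.17 × 1×10⁻⁴ = 0.01088 m
B total: 0.034762 m
Difference: 0.128589 − 0.034762 = 0.093827 m

0.094 m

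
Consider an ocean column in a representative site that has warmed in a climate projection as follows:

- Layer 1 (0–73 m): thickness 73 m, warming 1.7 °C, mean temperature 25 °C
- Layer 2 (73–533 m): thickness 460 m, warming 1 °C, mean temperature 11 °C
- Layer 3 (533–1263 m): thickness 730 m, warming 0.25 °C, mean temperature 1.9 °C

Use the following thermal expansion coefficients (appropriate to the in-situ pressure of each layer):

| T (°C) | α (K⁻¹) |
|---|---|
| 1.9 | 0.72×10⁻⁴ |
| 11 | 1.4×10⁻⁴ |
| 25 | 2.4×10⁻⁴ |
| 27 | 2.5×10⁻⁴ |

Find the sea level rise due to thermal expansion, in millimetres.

Layer 1 at 25 °C → α = 2.4×10⁻⁴ K⁻¹
Layer 2 at 11 °C → α = 1.4×10⁻⁴ K⁻¹
Layer 3 at 1.9 °C → α = 0.72×10⁻⁴ K⁻¹
1.7 × 73 × 2.4×10⁻⁴ = 0.029784 m
73–533 m: 460 × 1 × 1.4×10⁻⁴ = 0.06440 m
533–1263 m: 0.25 × 0.72×10⁻⁴ × 730 = 0.01314 m
Δh = 0.029784 + 0.06440 + 0.01314 = 0.107324 m

about 110 mm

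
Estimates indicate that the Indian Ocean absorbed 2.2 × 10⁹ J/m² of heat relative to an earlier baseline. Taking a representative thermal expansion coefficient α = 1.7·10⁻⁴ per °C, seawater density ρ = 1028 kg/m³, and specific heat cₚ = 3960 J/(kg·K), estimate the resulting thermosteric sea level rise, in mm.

Δh = αQ/(ρcₚ) = 1.7×10⁻⁴ × 2.2×10⁹ / (1028 × 3960) ≈ 0.091872 m

Δh ≈ 91.9 mm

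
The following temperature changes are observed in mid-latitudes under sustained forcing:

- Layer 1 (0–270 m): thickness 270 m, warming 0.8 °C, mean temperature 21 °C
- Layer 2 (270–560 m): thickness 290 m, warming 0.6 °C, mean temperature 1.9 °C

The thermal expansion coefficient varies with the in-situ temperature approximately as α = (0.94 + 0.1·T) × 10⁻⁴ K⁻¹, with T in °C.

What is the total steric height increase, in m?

Layer 1: α = (0.94 + 0.1×21)×10⁻⁴ = 3.04×10⁻⁴ K⁻¹
Layer 2: α = (0.94 + 0.1×1.9)×10⁻⁴ = 1.13×10⁻⁴ K⁻¹
3.04×10⁻⁴ × 0.8 × 270 = 0.065664 m
270–560 m: 0.6 × 1.13×10⁻⁴ × 290 = 0.019662 m
Δh = 0.065664 + 0.019662 = 0.085326 m

0.085 m of thermosteric rise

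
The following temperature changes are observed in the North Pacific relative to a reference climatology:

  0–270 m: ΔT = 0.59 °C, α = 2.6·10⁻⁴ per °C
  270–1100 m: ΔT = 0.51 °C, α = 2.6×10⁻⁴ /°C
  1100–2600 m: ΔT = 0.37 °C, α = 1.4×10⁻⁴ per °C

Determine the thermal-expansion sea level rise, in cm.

2.6×10⁻⁴ × 270 × 0.59 = 0.041418 m
Layer 2: 0.51 × 830 × 2.6×10⁻⁴ = 0.110058 m
1.4×10⁻⁴ × 1500 × 0.37 = 0.07770 m
Δh = 0.041418 + 0.110058 + 0.07770 = 0.229176 m

about 22.9 cm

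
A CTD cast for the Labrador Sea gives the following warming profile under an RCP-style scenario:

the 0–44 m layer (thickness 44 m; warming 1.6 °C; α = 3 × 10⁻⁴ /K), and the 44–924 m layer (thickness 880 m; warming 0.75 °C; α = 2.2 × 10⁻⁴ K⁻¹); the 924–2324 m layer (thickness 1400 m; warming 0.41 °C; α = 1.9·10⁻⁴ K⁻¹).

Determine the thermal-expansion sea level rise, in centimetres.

0–44 m: 3×10⁻⁴ × 1.6 × 44 = 0.02112 m
0.75 × 2.2×10⁻⁴ × 880 = 0.14520 m
924–2324 m: 0.41 × 1400 × 1.9×10⁻⁴ = 0.10906 m
Δh = 0.02112 + 0.14520 + 0.10906 = 0.27538 m

28 cm of thermosteric rise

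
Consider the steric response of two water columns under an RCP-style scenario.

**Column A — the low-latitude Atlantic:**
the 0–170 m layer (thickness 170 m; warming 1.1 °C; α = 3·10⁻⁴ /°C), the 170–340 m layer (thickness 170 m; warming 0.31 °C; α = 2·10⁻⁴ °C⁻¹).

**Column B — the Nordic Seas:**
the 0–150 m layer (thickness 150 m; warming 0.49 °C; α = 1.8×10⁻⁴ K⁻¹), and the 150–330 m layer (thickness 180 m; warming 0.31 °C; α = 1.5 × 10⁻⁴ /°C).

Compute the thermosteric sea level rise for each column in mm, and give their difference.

A Layer 1: 170 × 1.1 × 3×10⁻⁴ = 0.05610 m
A Layer 2: 0.31 × 2×10⁻⁴ × 170 = 0.01054 m
A total: 0.06664 m
B 0–150 m: 1.8×10⁻⁴ × 150 × 0.49 = 0.01323 m
B 180 × 0.31 × 1.5×10⁻⁴ = 0.00837 m
B total: 0.02160 m
Difference: 0.06664 − 0.02160 = 0.04504 m

A: 66.6 mm; B: 21.6 mm; difference 45.0 mm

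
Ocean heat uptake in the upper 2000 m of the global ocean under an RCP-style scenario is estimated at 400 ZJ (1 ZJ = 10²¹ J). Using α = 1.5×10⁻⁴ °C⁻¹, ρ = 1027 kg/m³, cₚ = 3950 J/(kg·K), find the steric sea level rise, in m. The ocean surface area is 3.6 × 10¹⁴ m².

Per unit area: Q = 400×10²¹ / (3.6×10¹⁴) ≈ 1.111×10⁹ J/m²
Δh = αQ/(ρcₚ) = 1.5×10⁻⁴ × 1.111×10⁹ / (1027 × 3950) ≈ 0.041081 m

about 0.0411 m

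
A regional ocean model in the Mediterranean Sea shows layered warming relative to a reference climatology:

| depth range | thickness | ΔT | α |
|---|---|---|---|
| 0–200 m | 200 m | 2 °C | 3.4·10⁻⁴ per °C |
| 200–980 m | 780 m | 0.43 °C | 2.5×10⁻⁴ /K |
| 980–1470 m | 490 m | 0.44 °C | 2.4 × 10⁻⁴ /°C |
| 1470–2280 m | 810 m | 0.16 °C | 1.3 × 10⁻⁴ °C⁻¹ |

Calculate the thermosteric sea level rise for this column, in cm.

28.8 cm

200 × 2 × 3.4×10⁻⁴ = 0.13600 m
200–980 m: 780 × 2.5×10⁻⁴ × 0.43 = 0.08385 m
980–1470 m: 2.4×10⁻⁴ × 0.44 × 490 = 0.051744 m
0.16 × 810 × 1.3×10⁻⁴ = 0.016848 m
Δh = 0.13600 + 0.08385 + 0.051744 + 0.016848 = 0.288442 m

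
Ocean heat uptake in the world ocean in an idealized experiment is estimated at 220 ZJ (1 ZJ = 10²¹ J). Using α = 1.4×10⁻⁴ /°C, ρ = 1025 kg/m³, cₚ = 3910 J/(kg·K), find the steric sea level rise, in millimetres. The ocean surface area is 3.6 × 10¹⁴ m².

Per unit area: Q = 220×10²¹ / (3.6×10¹⁴) ≈ 6.111×10⁸ J/m²
Δh = αQ/(ρcₚ) = 1.4×10⁻⁴ × 6.111×10⁸ / (1025 × 3910) ≈ 0.021347 m

21.3 mm of thermosteric rise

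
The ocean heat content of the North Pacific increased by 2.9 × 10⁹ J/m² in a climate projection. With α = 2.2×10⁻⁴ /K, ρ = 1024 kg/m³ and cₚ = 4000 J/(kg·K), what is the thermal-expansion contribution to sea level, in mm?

156 mm of thermosteric rise

Δh = αQ/(ρcₚ) = 2.2×10⁻⁴ × 2.9×10⁹ / (1024 × 4000) ≈ 0.15576 m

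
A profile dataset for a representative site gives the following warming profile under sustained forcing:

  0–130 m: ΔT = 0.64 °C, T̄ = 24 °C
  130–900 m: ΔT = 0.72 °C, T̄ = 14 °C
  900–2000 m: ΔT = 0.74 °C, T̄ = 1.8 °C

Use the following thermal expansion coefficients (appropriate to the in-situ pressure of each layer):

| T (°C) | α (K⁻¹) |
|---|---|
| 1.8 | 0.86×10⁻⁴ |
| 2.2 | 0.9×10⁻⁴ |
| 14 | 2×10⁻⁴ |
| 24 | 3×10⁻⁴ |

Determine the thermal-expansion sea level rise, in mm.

Layer 1 at 24 °C → α = 3×10⁻⁴ K⁻¹
Layer 2 at 14 °C → α = 2×10⁻⁴ K⁻¹
Layer 3 at 1.8 °C → α = 0.86×10⁻⁴ K⁻¹
Layer 1: 3×10⁻⁴ × 130 × 0.64 = 0.02496 m
130–900 m: 2×10⁻⁴ × 0.72 × 770 = 0.11088 m
900–2000 m: 0.74 × 0.86×10⁻⁴ × 1100 = 0.070004 m
Δh = 0.02496 + 0.11088 + 0.070004 = 0.205844 m

about 206 mm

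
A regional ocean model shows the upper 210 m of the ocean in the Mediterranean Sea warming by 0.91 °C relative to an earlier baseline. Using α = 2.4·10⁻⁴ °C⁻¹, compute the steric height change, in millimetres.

Δh = αΔT·H = 2.4×10⁻⁴ × 0.91 × 210 = 0.045864 m

about 46 mm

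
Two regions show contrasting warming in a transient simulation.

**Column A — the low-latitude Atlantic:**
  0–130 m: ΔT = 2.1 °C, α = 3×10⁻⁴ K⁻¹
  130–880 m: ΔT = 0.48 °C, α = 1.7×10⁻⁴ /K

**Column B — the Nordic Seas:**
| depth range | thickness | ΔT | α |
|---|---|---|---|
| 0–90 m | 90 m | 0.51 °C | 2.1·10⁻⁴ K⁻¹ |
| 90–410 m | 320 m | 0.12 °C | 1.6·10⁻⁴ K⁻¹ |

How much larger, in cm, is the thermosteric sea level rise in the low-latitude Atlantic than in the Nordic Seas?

Δh_A − Δh_B ≈ 13 cm

A 130 × 3×10⁻⁴ × 2.1 = 0.08190 m
A 130–880 m: 1.7×10⁻⁴ × 0.48 × 750 = 0.06120 m
A total: 0.14310 m
B 90 × 2.1×10⁻⁴ × 0.51 = 0.009639 m
B 90–410 m: 0.12 × 1.6×10⁻⁴ × 320 = 0.006144 m
B total: 0.015783 m
Difference: 0.14310 − 0.015783 = 0.127317 m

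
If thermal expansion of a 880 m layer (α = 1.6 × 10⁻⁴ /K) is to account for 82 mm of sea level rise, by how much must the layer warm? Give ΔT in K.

ΔT = Δh/(αH) = 0.082 / (1.6×10⁻⁴ × 880) ≈ 0.5824 K

0.582 K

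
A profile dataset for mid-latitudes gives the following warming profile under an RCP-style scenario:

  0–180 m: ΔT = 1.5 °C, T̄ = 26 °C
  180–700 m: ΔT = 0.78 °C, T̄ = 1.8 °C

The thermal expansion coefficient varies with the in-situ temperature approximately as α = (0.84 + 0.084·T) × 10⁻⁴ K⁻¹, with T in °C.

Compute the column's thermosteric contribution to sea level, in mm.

Layer 1: α = (0.84 + 0.084×26)×10⁻⁴ = 3.024×10⁻⁴ K⁻¹
Layer 2: α = (0.84 + 0.084×1.8)×10⁻⁴ = 0.9912×10⁻⁴ K⁻¹
1.5 × 3.024×10⁻⁴ × 180 = 0.081648 m
180–700 m: 520 × 0.9912×10⁻⁴ × 0.78 = 0.040203072 m
Δh = 0.081648 + 0.040203072 = 0.121851072 m

about 120 mm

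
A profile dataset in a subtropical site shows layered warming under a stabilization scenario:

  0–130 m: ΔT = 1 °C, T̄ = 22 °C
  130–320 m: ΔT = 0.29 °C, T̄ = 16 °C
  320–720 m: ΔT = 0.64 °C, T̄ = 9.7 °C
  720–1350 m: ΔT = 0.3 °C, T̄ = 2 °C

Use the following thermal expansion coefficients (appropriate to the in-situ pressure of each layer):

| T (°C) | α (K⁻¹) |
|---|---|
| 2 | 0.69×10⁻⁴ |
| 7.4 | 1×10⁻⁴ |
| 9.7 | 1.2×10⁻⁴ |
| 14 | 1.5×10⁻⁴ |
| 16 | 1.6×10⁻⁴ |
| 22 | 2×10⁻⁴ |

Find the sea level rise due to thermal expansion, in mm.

Layer 1 at 22 °C → α = 2×10⁻⁴ K⁻¹
Layer 2 at 16 °C → α = 1.6×10⁻⁴ K⁻¹
Layer 3 at 9.7 °C → α = 1.2×10⁻⁴ K⁻¹
Layer 4 at 2 °C → α = 0.69×10⁻⁴ K⁻¹
2×10⁻⁴ × 130 × 1 = 0.02600 m
190 × 1.6×10⁻⁴ × 0.29 = 0.008816 m
Layer 3: 1.2×10⁻⁴ × 400 × 0.64 = 0.03072 m
Layer 4: 0.69×10⁻⁴ × 0.3 × 630 = 0.013041 m
Δh = 0.02600 + 0.008816 + 0.03072 + 0.013041 = 0.078577 m

about 78.6 mm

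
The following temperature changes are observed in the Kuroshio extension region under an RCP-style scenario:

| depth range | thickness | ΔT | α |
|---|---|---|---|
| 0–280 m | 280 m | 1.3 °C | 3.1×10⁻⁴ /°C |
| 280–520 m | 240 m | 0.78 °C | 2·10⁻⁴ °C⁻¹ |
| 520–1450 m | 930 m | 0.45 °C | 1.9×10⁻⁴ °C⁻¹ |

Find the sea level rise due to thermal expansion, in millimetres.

230 mm of thermosteric rise

0–280 m: 280 × 1.3 × 3.1×10⁻⁴ = 0.11284 m
240 × 0.78 × 2×10⁻⁴ = 0.03744 m
Layer 3: 1.9×10⁻⁴ × 0.45 × 930 = 0.079515 m
Δh = 0.11284 + 0.03744 + 0.079515 = 0.229795 m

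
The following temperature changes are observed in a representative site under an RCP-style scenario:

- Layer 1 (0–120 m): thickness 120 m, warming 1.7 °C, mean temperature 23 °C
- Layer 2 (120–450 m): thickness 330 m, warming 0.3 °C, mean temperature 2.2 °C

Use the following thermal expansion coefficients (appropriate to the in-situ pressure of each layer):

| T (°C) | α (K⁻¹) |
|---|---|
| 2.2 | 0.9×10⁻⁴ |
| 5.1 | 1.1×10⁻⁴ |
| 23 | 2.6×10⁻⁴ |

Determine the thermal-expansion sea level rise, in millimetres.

62.0 mm

Layer 1 at 23 °C → α = 2.6×10⁻⁴ K⁻¹
Layer 2 at 2.2 °C → α = 0.9×10⁻⁴ K⁻¹
120 × 1.7 × 2.6×10⁻⁴ = 0.05304 m
330 × 0.9×10⁻⁴ × 0.3 = 0.00891 m
Δh = 0.05304 + 0.00891 = 0.06195 m ≈ 62.0 mm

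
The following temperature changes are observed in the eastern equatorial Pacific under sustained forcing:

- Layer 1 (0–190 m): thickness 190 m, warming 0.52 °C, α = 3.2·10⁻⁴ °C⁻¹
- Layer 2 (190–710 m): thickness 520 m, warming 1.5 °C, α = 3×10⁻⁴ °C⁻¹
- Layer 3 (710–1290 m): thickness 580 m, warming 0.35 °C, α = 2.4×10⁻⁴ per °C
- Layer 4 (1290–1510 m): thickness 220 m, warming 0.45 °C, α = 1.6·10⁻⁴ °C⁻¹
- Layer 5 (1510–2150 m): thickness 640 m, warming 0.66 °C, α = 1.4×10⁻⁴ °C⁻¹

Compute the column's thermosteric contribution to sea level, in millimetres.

0–190 m: 190 × 3.2×10⁻⁴ × 0.52 = 0.031616 m
Layer 2: 520 × 1.5 × 3×10⁻⁴ = 0.23400 m
Layer 3: 580 × 0.35 × 2.4×10⁻⁴ = 0.04872 m
220 × 1.6×10⁻⁴ × 0.45 = 0.01584 m
1510–2150 m: 640 × 0.66 × 1.4×10⁻⁴ = 0.059136 m
Δh = 0.031616 + 0.23400 + 0.04872 + 0.01584 + 0.059136 = 0.389312 m ≈ 390 mm

about 390 mm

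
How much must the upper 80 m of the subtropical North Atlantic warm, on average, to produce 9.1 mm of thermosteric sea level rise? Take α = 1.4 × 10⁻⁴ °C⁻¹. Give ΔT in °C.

ΔT ≈ 0.81 °C

ΔT = Δh/(αH) = 0.0091 / (1.4×10⁻⁴ × 80) = 0.8125 °C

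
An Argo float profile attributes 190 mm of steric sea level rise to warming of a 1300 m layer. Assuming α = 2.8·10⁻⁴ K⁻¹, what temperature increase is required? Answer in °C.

0.522 °C

ΔT = Δh/(αH) = 0.19 / (2.8×10⁻⁴ × 1300) ≈ 0.5220 °C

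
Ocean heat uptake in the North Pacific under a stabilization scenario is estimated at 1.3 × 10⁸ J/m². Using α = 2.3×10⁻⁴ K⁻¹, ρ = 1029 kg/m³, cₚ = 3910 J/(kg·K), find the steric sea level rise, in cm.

Δh = αQ/(ρcₚ) = 2.3×10⁻⁴ × 1.3×10⁸ / (1029 × 3910) ≈ 0.0074315 m

Δh = 0.743 cm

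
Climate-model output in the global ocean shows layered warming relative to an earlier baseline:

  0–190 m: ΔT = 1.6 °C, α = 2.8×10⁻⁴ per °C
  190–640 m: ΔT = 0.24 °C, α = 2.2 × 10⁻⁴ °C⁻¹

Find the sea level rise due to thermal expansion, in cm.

0–190 m: 2.8×10⁻⁴ × 190 × 1.6 = 0.08512 m
Layer 2: 0.24 × 450 × 2.2×10⁻⁴ = 0.02376 m
Δh = 0.08512 + 0.02376 = 0.10888 m

about 10.9 cm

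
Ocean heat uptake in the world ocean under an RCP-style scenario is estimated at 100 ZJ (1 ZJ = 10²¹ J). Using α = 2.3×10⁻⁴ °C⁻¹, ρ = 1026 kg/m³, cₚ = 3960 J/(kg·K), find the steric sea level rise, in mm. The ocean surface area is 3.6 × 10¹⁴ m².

Per unit area: Q = 100×10²¹ / (3.6×10¹⁴) ≈ 2.778×10⁸ J/m²
Δh = αQ/(ρcₚ) = 2.3×10⁻⁴ × 2.778×10⁸ / (1026 × 3960) ≈ 0.015726 m

16 mm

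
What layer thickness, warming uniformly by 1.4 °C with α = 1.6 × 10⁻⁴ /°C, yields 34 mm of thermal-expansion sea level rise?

H = Δh/(αΔT) = 0.034 / (1.6×10⁻⁴ × 1.4) ≈ 151.8 m

H ≈ 152 m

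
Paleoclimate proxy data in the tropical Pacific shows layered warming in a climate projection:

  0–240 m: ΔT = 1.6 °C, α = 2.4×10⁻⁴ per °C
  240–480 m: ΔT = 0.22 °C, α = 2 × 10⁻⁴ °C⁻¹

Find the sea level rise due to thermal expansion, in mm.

0–240 m: 1.6 × 240 × 2.4×10⁻⁴ = 0.09216 m
2×10⁻⁴ × 240 × 0.22 = 0.01056 m
Δh = 0.09216 + 0.01056 = 0.10272 m

100 mm of thermosteric rise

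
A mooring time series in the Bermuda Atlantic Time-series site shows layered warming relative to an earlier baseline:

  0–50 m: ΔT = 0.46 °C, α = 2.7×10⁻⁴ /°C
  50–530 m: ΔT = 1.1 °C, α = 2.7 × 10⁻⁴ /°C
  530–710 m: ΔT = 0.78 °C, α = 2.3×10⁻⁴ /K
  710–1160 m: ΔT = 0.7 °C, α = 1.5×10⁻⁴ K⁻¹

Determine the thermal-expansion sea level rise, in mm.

228 mm of thermosteric rise

0–50 m: 0.46 × 2.7×10⁻⁴ × 50 = 0.00621 m
1.1 × 2.7×10⁻⁴ × 480 = 0.14256 m
Layer 3: 2.3×10⁻⁴ × 180 × 0.78 = 0.032292 m
710–1160 m: 450 × 1.5×10⁻⁴ × 0.7 = 0.04725 m
Δh = 0.00621 + 0.14256 + 0.032292 + 0.04725 = 0.228312 m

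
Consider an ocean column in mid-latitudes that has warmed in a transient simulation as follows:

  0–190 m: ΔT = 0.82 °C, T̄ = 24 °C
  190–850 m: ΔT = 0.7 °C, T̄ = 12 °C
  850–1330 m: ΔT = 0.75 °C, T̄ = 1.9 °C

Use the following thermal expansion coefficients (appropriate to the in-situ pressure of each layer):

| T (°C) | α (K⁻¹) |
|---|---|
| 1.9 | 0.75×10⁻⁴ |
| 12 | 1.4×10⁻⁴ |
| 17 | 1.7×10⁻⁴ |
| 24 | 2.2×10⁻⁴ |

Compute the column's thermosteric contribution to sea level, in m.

Layer 1 at 24 °C → α = 2.2×10⁻⁴ K⁻¹
Layer 2 at 12 °C → α = 1.4×10⁻⁴ K⁻¹
Layer 3 at 1.9 °C → α = 0.75×10⁻⁴ K⁻¹
0–190 m: 0.82 × 2.2×10⁻⁴ × 190 = 0.034276 m
660 × 0.7 × 1.4×10⁻⁴ = 0.06468 m
850–1330 m: 0.75×10⁻⁴ × 0.75 × 480 = 0.02700 m
Δh = 0.034276 + 0.06468 + 0.02700 = 0.125956 m

Δh = 0.13 m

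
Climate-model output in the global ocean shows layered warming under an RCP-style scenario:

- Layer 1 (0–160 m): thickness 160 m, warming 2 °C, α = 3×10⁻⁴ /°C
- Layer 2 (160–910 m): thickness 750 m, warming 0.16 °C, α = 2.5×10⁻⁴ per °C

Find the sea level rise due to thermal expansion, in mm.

Layer 1: 2 × 160 × 3×10⁻⁴ = 0.09600 m
0.16 × 2.5×10⁻⁴ × 750 = 0.03000 m
Δh = 0.09600 + 0.03000 = 0.12600 m ≈ 130 mm

Δh ≈ 130 mm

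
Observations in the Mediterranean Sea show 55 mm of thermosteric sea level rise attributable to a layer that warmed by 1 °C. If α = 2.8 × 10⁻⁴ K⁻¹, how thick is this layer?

H = Δh/(αΔT) = 0.055 / (2.8×10⁻⁴ × 1) ≈ 196.4 m

196 m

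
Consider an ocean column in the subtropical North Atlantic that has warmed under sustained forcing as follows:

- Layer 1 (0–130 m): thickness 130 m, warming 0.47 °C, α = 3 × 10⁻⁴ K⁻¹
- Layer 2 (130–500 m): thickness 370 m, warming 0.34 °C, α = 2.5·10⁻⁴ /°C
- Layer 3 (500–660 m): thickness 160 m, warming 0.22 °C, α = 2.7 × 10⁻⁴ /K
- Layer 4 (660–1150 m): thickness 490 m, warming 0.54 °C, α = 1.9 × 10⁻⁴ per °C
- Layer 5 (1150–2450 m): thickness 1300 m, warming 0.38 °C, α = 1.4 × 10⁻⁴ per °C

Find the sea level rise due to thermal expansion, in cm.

17.9 cm of thermosteric rise

Layer 1: 130 × 0.47 × 3×10⁻⁴ = 0.01833 m
370 × 0.34 × 2.5×10⁻⁴ = 0.03145 m
2.7×10⁻⁴ × 160 × 0.22 = 0.009504 m
Layer 4: 490 × 0.54 × 1.9×10⁻⁴ = 0.050274 m
Layer 5: 0.38 × 1300 × 1.4×10⁻⁴ = 0.06916 m
Δh = 0.01833 + 0.03145 + 0.009504 + 0.050274 + 0.06916 = 0.178718 m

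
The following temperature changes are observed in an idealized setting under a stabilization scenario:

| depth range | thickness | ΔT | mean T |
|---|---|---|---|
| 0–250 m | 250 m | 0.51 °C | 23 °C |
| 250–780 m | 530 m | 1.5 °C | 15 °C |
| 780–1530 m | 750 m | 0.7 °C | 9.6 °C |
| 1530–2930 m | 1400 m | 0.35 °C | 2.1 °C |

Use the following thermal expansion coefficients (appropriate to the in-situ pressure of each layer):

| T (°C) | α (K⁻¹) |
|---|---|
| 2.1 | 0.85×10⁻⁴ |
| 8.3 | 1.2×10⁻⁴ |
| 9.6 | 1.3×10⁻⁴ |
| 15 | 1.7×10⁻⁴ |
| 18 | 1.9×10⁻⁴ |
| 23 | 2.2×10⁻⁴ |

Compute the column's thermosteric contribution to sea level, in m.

Layer 1 at 23 °C → α = 2.2×10⁻⁴ K⁻¹
Layer 2 at 15 °C → α = 1.7×10⁻⁴ K⁻¹
Layer 3 at 9.6 °C → α = 1.3×10⁻⁴ K⁻¹
Layer 4 at 2.1 °C → α = 0.85×10⁻⁴ K⁻¹
Layer 1: 2.2×10⁻⁴ × 0.51 × 250 = 0.02805 m
Layer 2: 1.7×10⁻⁴ × 1.5 × 530 = 0.13515 m
780–1530 m: 0.7 × 1.3×10⁻⁴ × 750 = 0.06825 m
0.85×10⁻⁴ × 1400 × 0.35 = 0.04165 m
Δh = 0.02805 + 0.13515 + 0.06825 + 0.04165 = 0.27310 m

Δh ≈ 0.273 m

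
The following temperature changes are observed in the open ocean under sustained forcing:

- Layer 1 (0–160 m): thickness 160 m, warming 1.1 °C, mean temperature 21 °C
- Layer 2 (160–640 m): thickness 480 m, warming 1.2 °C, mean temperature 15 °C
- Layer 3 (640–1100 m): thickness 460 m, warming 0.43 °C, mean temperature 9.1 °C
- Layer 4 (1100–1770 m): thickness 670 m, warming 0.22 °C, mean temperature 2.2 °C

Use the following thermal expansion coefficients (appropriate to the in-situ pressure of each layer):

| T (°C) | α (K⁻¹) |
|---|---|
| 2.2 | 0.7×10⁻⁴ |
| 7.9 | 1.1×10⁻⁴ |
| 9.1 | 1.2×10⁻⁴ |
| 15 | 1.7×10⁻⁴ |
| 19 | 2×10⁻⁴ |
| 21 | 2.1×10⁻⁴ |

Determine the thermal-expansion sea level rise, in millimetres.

Layer 1 at 21 °C → α = 2.1×10⁻⁴ K⁻¹
Layer 2 at 15 °C → α = 1.7×10⁻⁴ K⁻¹
Layer 3 at 9.1 °C → α = 1.2×10⁻⁴ K⁻¹
Layer 4 at 2.2 °C → α = 0.7×10⁻⁴ K⁻¹
Layer 1: 2.1×10⁻⁴ × 160 × 1.1 = 0.03696 m
Layer 2: 1.7×10⁻⁴ × 480 × 1.2 = 0.09792 m
640–1100 m: 1.2×10⁻⁴ × 0.43 × 460 = 0.023736 m
Layer 4: 670 × 0.7×10⁻⁴ × 0.22 = 0.010318 m
Δh = 0.03696 + 0.09792 + 0.023736 + 0.010318 = 0.168934 m

169 mm of thermosteric rise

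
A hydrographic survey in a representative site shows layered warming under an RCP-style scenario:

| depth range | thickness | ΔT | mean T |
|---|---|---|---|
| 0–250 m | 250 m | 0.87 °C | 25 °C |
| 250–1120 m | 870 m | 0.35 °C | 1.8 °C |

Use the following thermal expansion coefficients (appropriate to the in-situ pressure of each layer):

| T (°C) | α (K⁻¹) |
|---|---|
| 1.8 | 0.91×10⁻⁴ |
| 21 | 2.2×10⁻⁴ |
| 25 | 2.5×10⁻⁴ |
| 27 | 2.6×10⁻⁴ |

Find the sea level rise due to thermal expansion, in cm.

8.21 cm

Layer 1 at 25 °C → α = 2.5×10⁻⁴ K⁻¹
Layer 2 at 1.8 °C → α = 0.91×10⁻⁴ K⁻¹
250 × 0.87 × 2.5×10⁻⁴ = 0.054375 m
250–1120 m: 0.35 × 0.91×10⁻⁴ × 870 = 0.0277095 m
Δh = 0.054375 + 0.0277095 = 0.0820845 m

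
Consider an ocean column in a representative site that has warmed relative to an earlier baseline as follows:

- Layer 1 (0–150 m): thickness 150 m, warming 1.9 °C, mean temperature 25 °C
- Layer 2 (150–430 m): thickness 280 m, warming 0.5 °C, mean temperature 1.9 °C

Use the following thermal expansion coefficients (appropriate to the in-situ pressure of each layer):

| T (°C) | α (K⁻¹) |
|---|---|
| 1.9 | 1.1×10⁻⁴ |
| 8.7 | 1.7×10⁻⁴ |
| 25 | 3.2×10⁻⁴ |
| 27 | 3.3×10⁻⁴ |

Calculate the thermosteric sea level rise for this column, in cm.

Layer 1 at 25 °C → α = 3.2×10⁻⁴ K⁻¹
Layer 2 at 1.9 °C → α = 1.1×10⁻⁴ K⁻¹
1.9 × 3.2×10⁻⁴ × 150 = 0.09120 m
0.5 × 280 × 1.1×10⁻⁴ = 0.01540 m
Δh = 0.09120 + 0.01540 = 0.10660 m ≈ 10.7 cm

about 10.7 cm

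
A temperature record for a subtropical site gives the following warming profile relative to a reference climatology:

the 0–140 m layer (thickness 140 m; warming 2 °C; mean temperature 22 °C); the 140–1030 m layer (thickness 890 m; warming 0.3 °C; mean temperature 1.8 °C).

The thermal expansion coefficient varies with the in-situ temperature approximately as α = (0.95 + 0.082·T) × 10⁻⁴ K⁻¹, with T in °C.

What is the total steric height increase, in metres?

0.106 m of thermosteric rise

Layer 1: α = (0.95 + 0.082×22)×10⁻⁴ = 2.754×10⁻⁴ K⁻¹
Layer 2: α = (0.95 + 0.082×1.8)×10⁻⁴ = 1.0976×10⁻⁴ K⁻¹
Layer 1: 2 × 2.754×10⁻⁴ × 140 = 0.077112 m
1.0976×10⁻⁴ × 890 × 0.3 = 0.02930592 m
Δh = 0.077112 + 0.02930592 = 0.10641792 m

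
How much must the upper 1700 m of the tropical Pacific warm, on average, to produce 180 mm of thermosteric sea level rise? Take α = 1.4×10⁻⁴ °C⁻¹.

0.76 °C

ΔT = Δh/(αH) = 0.18 / (1.4×10⁻⁴ × 1700) ≈ 0.7563 °C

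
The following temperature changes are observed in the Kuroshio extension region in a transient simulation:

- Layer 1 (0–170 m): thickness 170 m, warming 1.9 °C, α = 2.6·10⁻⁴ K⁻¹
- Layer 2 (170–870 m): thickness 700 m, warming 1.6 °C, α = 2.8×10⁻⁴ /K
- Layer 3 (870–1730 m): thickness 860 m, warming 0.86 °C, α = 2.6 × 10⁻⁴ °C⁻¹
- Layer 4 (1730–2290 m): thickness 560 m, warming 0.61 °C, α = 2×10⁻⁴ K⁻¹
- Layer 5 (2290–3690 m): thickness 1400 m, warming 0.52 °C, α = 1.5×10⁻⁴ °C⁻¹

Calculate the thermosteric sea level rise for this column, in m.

0.77 m

1.9 × 2.6×10⁻⁴ × 170 = 0.08398 m
170–870 m: 1.6 × 2.8×10⁻⁴ × 700 = 0.31360 m
2.6×10⁻⁴ × 0.86 × 860 = 0.192296 m
1730–2290 m: 2×10⁻⁴ × 0.61 × 560 = 0.06832 m
2290–3690 m: 1400 × 1.5×10⁻⁴ × 0.52 = 0.10920 m
Δh = 0.08398 + 0.31360 + 0.192296 + 0.06832 + 0.10920 = 0.767396 m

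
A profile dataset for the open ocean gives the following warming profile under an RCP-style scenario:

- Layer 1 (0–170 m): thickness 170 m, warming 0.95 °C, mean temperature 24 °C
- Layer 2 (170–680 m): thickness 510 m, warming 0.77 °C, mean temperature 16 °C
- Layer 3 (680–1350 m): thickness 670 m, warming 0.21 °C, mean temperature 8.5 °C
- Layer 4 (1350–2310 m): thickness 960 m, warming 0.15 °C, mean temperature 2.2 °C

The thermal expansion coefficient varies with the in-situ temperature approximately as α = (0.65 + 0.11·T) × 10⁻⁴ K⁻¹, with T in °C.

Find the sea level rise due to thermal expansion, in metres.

0.18 m of thermosteric rise

Layer 1: α = (0.65 + 0.11×24)×10⁻⁴ = 3.29×10⁻⁴ K⁻¹
Layer 2: α = (0.65 + 0.11×16)×10⁻⁴ = 2.41×10⁻⁴ K⁻¹
Layer 3: α = (0.65 + 0.11×8.5)×10⁻⁴ = 1.585×10⁻⁴ K⁻¹
Layer 4: α = (0.65 + 0.11×2.2)×10⁻⁴ = 0.892×10⁻⁴ K⁻¹
0.95 × 170 × 3.29×10⁻⁴ = 0.0531335 m
Layer 2: 0.77 × 2.41×10⁻⁴ × 510 = 0.0946407 m
0.21 × 670 × 1.585×10⁻⁴ = 0.02230095 m
Layer 4: 0.892×10⁻⁴ × 0.15 × 960 = 0.0128448 m
Δh = 0.0531335 + 0.0946407 + 0.02230095 + 0.0128448 = 0.18291995 m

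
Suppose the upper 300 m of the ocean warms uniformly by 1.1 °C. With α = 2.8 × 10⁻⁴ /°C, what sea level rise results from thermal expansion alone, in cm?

Δh = 9.2 cm

Δh = αΔT·H = 2.8×10⁻⁴ × 1.1 × 300 = 0.09240 m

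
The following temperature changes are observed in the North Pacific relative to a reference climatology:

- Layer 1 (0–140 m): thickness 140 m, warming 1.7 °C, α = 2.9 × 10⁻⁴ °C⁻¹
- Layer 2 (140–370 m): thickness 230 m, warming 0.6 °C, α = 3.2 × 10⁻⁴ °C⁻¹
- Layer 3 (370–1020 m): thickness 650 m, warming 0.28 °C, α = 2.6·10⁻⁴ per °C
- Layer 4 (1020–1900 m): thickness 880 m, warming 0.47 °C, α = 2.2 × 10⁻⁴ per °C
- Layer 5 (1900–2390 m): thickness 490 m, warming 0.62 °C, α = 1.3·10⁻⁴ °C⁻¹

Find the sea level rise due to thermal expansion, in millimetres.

0–140 m: 1.7 × 140 × 2.9×10⁻⁴ = 0.06902 m
0.6 × 230 × 3.2×10⁻⁴ = 0.04416 m
Layer 3: 2.6×10⁻⁴ × 650 × 0.28 = 0.04732 m
Layer 4: 0.47 × 880 × 2.2×10⁻⁴ = 0.090992 m
1900–2390 m: 0.62 × 1.3×10⁻⁴ × 490 = 0.039494 m
Δh = 0.06902 + 0.04416 + 0.04732 + 0.090992 + 0.039494 = 0.290986 m

290 mm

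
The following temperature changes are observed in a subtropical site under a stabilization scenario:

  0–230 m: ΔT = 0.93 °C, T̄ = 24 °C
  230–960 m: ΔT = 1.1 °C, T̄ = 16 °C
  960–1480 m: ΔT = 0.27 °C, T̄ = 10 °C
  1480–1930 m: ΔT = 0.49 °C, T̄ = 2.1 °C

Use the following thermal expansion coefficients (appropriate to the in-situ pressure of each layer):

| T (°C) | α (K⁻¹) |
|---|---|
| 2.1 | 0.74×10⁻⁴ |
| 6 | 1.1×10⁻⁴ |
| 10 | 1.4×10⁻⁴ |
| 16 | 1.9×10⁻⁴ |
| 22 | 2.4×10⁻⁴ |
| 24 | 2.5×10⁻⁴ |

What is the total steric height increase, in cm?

Layer 1 at 24 °C → α = 2.5×10⁻⁴ K⁻¹
Layer 2 at 16 °C → α = 1.9×10⁻⁴ K⁻¹
Layer 3 at 10 °C → α = 1.4×10⁻⁴ K⁻¹
Layer 4 at 2.1 °C → α = 0.74×10⁻⁴ K⁻¹
0–230 m: 230 × 0.93 × 2.5×10⁻⁴ = 0.053475 m
1.1 × 730 × 1.9×10⁻⁴ = 0.15257 m
0.27 × 1.4×10⁻⁴ × 520 = 0.019656 m
Layer 4: 0.49 × 0.74×10⁻⁴ × 450 = 0.016317 m
Δh = 0.053475 + 0.15257 + 0.019656 + 0.016317 = 0.242018 m

about 24.2 cm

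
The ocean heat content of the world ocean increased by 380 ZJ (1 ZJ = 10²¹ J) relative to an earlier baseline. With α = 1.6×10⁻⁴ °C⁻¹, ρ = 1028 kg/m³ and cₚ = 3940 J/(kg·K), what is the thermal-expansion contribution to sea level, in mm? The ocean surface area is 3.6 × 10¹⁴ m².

42 mm

Per unit area: Q = 380×10²¹ / (3.6×10¹⁴) ≈ 1.056×10⁹ J/m²
Δh = αQ/(ρcₚ) = 1.6×10⁻⁴ × 1.056×10⁹ / (1028 × 3940) ≈ 0.041715 m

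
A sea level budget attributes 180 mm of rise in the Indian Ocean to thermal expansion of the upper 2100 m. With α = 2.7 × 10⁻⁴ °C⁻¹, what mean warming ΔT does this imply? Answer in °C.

ΔT = Δh/(αH) = 0.18 / (2.7×10⁻⁴ × 2100) ≈ 0.3175 °C

0.32 °C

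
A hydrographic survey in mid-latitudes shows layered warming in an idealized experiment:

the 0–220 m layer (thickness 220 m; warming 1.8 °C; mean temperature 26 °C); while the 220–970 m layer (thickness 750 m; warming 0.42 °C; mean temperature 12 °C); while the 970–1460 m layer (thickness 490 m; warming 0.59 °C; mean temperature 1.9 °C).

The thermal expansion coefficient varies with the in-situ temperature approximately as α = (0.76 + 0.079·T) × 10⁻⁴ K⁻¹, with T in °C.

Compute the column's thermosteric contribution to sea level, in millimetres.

Layer 1: α = (0.76 + 0.079×26)×10⁻⁴ = 2.814×10⁻⁴ K⁻¹
Layer 2: α = (0.76 + 0.079×12)×10⁻⁴ = 1.708×10⁻⁴ K⁻¹
Layer 3: α = (0.76 + 0.079×1.9)×10⁻⁴ = 0.9101×10⁻⁴ K⁻¹
0–220 m: 2.814×10⁻⁴ × 220 × 1.8 = 0.1114344 m
220–970 m: 750 × 1.708×10⁻⁴ × 0.42 = 0.053802 m
0.9101×10⁻⁴ × 0.59 × 490 = 0.026310991 m
Δh = 0.1114344 + 0.053802 + 0.026310991 = 0.191547391 m

Δh = 190 mm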